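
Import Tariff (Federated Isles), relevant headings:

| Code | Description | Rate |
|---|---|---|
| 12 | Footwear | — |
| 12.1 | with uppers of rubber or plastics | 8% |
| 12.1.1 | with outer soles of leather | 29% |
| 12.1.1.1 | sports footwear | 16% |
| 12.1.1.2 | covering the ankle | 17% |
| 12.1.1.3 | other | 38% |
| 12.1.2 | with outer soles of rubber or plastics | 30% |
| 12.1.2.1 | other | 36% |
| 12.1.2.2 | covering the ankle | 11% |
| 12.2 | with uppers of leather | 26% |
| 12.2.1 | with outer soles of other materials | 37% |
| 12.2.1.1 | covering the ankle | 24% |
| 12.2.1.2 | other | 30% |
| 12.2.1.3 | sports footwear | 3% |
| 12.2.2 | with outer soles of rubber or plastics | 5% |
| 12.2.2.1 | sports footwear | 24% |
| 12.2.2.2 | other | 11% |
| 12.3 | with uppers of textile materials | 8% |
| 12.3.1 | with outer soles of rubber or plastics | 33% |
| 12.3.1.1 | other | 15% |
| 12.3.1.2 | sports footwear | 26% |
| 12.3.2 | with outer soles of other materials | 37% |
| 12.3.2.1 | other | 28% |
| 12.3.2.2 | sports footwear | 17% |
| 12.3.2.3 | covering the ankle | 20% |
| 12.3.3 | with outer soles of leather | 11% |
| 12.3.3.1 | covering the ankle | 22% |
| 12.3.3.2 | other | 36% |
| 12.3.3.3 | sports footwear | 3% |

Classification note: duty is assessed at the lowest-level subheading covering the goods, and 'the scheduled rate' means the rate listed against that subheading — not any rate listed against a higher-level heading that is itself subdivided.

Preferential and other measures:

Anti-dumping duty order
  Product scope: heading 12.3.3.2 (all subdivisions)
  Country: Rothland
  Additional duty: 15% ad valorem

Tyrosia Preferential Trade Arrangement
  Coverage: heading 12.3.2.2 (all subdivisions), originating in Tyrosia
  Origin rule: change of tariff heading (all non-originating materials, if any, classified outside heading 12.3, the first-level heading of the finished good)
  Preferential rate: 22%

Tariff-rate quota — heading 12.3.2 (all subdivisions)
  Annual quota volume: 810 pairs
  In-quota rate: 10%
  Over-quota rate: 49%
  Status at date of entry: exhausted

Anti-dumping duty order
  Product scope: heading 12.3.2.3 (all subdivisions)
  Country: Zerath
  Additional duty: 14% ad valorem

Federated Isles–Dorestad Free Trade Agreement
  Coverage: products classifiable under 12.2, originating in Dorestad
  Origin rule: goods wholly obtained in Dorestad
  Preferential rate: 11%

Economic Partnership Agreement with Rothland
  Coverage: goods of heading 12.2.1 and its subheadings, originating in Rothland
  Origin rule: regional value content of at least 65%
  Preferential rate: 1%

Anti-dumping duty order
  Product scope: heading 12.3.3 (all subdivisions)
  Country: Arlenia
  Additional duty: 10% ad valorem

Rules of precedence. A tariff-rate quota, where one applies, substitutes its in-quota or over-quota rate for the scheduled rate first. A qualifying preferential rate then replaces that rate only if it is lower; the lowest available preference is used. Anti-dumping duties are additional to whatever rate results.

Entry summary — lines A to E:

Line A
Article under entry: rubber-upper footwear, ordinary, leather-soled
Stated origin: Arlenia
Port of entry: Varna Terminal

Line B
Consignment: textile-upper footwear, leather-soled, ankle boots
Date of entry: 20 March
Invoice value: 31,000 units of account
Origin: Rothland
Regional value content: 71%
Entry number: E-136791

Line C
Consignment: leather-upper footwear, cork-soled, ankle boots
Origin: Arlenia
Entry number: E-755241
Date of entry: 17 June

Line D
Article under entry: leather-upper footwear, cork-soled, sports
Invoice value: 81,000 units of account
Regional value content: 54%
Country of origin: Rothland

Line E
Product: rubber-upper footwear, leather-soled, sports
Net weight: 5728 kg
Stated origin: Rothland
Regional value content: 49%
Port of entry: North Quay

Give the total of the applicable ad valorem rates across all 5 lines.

Line A: rubber-upper → 12.1; leather-soled → 12.1.1; ordinary → 12.1.1.3. Scheduled 38%. No special measure applies. → 38%.
Line B: textile-upper → 12.3; leather-soled → 12.3.3; ankle boots → 12.3.3.1. Scheduled 22%. Rothland agreement on 12.2.1: 12.3.3.1 not covered. → 22%.
Line C: leather-upper → 12.2; cork-soled → 12.2.1; ankle boots → 12.2.1.1. Scheduled 24%. No special measure applies. → 24%.
Line D: leather-upper → 12.2; cork-soled → 12.2.1; sports → 12.2.1.3. Scheduled 3%. Rothland agreement on 12.2.1: RVC < 65%. → 3%.
Line E: rubber-upper → 12.1; leather-soled → 12.1.1; sports → 12.1.1.1. Scheduled 16%. Rothland agreement on 12.2.1: 12.1.1.1 not covered. → 16%.
Sum: 38% + 22% + 24% + 3% + 16% = 103%.

103%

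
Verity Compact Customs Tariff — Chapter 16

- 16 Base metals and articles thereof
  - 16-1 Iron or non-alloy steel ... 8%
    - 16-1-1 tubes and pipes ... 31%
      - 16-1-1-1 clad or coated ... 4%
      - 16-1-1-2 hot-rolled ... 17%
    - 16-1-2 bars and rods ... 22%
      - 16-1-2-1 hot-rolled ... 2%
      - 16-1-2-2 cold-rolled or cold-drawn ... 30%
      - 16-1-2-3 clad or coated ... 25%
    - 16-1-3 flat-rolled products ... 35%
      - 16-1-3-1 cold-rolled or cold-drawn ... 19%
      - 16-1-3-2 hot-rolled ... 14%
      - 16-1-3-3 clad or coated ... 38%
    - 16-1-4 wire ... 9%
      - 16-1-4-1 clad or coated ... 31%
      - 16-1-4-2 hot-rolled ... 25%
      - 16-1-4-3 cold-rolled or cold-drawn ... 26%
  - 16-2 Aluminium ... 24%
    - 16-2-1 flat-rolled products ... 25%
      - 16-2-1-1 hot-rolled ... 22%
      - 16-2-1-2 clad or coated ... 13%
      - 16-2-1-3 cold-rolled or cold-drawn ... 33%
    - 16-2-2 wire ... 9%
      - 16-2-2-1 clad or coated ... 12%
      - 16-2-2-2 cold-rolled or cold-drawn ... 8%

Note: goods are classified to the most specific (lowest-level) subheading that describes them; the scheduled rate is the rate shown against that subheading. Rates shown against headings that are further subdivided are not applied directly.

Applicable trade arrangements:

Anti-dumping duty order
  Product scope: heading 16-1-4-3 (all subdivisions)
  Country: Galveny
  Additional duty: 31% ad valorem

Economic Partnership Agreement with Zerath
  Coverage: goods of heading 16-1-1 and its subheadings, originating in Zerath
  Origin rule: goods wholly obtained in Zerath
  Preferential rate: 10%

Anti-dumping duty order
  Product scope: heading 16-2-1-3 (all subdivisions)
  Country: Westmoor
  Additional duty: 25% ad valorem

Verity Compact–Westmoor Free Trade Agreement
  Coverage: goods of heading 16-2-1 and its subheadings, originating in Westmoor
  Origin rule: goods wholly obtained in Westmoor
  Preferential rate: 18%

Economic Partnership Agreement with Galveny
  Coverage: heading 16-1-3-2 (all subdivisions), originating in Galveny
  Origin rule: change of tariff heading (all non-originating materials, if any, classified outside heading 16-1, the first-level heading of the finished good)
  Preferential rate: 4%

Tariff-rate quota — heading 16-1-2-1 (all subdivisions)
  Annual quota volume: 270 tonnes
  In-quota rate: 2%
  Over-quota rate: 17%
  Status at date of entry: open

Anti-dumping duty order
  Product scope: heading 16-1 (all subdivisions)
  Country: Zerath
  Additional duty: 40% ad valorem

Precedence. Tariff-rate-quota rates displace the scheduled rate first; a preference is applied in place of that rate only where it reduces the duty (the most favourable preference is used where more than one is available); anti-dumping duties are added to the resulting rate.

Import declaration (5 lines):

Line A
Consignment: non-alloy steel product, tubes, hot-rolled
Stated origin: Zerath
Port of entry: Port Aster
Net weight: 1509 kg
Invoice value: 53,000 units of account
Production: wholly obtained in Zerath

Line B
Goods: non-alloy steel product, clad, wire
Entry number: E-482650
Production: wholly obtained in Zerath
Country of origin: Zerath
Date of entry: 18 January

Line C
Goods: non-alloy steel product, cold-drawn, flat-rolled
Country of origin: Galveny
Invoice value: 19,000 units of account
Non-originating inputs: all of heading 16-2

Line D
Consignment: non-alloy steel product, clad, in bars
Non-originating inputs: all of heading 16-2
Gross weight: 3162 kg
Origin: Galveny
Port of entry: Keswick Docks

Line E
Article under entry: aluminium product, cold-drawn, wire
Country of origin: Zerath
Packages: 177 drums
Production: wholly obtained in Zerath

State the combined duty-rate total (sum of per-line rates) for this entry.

173%

Line A: non-alloy steel → 16-1; tubes → 16-1-1; hot-rolled → 16-1-1-2. Scheduled 17%. Zerath agreement on 16-1-1: wholly obtained → 10% available; preferential 10%; anti-dumping (Zerath, 16-1): +40%; total 10% + 40% = 50%. → 50%.
Line B: non-alloy steel → 16-1; wire → 16-1-4; clad → 16-1-4-1. Scheduled 31%. Zerath agreement on 16-1-1: 16-1-4-1 not covered; anti-dumping (Zerath, 16-1): +40%; total 31% + 40% = 71%. → 71%.
Line C: non-alloy steel → 16-1; flat-rolled → 16-1-3; cold-drawn → 16-1-3-1. Scheduled 19%. Galveny agreement on 16-1-3-2: 16-1-3-1 not covered. → 19%.
Line D: non-alloy steel → 16-1; in bars → 16-1-2; clad → 16-1-2-3. Scheduled 25%. Galveny agreement on 16-1-3-2: 16-1-2-3 not covered. → 25%.
Line E: aluminium → 16-2; wire → 16-2-2; cold-drawn → 16-2-2-2. Scheduled 8%. Zerath agreement on 16-1-1: 16-2-2-2 not covered. → 8%.
Sum: 50% + 71% + 19% + 25% + 8% = 173%.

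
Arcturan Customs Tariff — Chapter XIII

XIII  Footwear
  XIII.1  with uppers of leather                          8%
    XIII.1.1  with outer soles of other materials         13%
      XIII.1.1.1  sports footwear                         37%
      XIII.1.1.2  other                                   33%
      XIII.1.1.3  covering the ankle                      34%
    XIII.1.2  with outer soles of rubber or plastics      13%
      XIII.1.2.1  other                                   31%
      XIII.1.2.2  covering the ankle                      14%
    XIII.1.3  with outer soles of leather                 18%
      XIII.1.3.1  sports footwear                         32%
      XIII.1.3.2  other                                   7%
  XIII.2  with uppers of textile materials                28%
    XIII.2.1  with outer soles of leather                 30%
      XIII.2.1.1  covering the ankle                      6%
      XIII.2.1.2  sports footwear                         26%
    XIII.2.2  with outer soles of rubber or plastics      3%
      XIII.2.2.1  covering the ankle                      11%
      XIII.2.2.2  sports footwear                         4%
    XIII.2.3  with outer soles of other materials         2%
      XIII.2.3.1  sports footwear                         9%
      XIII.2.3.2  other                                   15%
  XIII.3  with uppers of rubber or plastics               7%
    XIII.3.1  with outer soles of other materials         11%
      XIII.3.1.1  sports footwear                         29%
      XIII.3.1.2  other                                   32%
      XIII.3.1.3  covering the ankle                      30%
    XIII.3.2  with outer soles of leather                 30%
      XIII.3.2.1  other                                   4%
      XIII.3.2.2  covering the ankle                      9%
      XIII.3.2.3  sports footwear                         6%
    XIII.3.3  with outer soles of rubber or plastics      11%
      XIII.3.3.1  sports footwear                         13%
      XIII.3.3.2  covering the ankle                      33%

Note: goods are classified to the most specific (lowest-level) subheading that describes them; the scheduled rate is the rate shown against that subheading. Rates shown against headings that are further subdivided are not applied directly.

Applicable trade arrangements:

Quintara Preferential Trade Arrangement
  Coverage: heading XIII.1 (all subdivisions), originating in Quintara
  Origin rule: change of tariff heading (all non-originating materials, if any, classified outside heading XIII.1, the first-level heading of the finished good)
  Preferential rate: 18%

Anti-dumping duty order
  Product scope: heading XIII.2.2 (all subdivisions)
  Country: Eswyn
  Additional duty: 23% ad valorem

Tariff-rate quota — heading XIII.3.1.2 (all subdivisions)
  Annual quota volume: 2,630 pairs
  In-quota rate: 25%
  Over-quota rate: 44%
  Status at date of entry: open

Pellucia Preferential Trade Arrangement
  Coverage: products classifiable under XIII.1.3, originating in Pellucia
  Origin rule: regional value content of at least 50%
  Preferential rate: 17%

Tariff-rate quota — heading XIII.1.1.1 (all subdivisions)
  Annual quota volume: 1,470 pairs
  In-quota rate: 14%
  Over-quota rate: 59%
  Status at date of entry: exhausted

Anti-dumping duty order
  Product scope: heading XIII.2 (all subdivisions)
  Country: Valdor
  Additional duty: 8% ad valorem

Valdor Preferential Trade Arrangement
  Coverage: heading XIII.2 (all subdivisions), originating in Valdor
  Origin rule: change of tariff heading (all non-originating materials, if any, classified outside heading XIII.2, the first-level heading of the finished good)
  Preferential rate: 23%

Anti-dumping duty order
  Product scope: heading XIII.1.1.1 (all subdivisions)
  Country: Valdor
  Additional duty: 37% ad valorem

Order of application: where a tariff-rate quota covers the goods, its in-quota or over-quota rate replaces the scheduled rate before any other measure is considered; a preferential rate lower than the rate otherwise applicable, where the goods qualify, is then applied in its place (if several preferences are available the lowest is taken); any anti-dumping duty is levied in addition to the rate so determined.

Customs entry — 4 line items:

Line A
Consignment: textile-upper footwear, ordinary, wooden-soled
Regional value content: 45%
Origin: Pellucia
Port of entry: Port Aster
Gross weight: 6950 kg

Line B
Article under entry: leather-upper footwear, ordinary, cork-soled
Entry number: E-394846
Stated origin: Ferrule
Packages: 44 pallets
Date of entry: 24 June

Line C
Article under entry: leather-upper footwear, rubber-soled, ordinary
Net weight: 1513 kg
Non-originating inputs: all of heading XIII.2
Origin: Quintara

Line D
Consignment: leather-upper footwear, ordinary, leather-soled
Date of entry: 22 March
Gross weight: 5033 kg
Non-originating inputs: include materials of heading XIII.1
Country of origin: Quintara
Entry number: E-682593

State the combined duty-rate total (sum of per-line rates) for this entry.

73%

Line A: textile-upper → XIII.2; wooden-soled → XIII.2.3; ordinary → XIII.2.3.2. Scheduled 15%. Pellucia agreement on XIII.1.3: XIII.2.3.2 not covered. → 15%.
Line B: leather-upper → XIII.1; cork-soled → XIII.1.1; ordinary → XIII.1.1.2. Scheduled 33%. No special measure applies. → 33%.
Line C: leather-upper → XIII.1; rubber-soled → XIII.1.2; ordinary → XIII.1.2.1. Scheduled 31%. Quintara agreement on XIII.1: CTH met → 18% available; preferential 18%. → 18%.
Line D: leather-upper → XIII.1; leather-soled → XIII.1.3; ordinary → XIII.1.3.2. Scheduled 7%. Quintara agreement on XIII.1: CTH not met. → 7%.
Sum: 15% + 33% + 18% + 7% = 73%.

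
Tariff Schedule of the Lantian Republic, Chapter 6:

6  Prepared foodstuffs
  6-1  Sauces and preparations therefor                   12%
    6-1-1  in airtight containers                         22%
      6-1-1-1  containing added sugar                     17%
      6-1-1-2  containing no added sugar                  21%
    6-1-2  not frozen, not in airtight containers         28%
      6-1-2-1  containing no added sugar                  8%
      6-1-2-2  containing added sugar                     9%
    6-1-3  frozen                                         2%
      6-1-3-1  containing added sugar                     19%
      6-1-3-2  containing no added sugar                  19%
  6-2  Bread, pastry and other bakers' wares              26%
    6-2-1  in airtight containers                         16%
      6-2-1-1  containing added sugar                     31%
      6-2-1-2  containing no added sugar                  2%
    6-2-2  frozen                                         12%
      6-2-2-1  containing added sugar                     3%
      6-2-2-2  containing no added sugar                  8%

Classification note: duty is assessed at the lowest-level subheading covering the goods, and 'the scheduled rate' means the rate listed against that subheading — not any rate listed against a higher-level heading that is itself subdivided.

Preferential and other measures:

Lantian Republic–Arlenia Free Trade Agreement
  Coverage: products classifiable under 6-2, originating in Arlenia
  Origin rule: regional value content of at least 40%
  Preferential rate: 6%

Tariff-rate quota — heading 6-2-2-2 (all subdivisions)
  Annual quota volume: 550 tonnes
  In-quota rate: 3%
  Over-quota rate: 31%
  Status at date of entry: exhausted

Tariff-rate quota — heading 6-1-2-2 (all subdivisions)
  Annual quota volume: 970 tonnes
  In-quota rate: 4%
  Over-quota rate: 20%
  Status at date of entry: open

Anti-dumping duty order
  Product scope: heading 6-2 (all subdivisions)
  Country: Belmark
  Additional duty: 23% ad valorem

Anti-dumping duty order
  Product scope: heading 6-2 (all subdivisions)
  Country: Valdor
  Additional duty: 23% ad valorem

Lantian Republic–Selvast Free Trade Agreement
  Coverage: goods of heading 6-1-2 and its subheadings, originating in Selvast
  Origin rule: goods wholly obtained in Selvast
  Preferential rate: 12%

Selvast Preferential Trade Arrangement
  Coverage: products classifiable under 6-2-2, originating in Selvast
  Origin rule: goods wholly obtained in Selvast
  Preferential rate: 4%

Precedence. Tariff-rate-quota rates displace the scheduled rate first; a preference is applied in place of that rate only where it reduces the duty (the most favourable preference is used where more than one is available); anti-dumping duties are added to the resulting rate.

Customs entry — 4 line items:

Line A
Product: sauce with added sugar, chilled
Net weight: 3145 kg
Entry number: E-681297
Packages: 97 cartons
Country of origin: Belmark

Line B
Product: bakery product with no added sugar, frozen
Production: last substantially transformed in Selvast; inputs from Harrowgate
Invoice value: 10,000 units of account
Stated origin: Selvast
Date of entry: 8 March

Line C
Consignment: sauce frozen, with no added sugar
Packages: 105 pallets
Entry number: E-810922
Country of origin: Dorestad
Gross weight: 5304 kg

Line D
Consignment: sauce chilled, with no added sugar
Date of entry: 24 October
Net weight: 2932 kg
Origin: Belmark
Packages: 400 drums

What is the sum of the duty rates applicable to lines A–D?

Line A: sauce → 6-1; chilled → 6-1-2; with added sugar → 6-1-2-2. Scheduled 9%. quota on 6-1-2-2 open → in-quota 4%. → 4%.
Line B: bakery product → 6-2; frozen → 6-2-2; with no added sugar → 6-2-2-2. Scheduled 8%. quota on 6-2-2-2 exhausted → over-quota 31%; Selvast agreement on 6-1-2: 6-2-2-2 not covered; Selvast agreement on 6-2-2: not wholly obtained. → 31%.
Line C: sauce → 6-1; frozen → 6-1-3; with no added sugar → 6-1-3-2. Scheduled 19%. No special measure applies. → 19%.
Line D: sauce → 6-1; chilled → 6-1-2; with no added sugar → 6-1-2-1. Scheduled 8%. No special measure applies. → 8%.
Sum: 4% + 31% + 19% + 8% = 62%.

62%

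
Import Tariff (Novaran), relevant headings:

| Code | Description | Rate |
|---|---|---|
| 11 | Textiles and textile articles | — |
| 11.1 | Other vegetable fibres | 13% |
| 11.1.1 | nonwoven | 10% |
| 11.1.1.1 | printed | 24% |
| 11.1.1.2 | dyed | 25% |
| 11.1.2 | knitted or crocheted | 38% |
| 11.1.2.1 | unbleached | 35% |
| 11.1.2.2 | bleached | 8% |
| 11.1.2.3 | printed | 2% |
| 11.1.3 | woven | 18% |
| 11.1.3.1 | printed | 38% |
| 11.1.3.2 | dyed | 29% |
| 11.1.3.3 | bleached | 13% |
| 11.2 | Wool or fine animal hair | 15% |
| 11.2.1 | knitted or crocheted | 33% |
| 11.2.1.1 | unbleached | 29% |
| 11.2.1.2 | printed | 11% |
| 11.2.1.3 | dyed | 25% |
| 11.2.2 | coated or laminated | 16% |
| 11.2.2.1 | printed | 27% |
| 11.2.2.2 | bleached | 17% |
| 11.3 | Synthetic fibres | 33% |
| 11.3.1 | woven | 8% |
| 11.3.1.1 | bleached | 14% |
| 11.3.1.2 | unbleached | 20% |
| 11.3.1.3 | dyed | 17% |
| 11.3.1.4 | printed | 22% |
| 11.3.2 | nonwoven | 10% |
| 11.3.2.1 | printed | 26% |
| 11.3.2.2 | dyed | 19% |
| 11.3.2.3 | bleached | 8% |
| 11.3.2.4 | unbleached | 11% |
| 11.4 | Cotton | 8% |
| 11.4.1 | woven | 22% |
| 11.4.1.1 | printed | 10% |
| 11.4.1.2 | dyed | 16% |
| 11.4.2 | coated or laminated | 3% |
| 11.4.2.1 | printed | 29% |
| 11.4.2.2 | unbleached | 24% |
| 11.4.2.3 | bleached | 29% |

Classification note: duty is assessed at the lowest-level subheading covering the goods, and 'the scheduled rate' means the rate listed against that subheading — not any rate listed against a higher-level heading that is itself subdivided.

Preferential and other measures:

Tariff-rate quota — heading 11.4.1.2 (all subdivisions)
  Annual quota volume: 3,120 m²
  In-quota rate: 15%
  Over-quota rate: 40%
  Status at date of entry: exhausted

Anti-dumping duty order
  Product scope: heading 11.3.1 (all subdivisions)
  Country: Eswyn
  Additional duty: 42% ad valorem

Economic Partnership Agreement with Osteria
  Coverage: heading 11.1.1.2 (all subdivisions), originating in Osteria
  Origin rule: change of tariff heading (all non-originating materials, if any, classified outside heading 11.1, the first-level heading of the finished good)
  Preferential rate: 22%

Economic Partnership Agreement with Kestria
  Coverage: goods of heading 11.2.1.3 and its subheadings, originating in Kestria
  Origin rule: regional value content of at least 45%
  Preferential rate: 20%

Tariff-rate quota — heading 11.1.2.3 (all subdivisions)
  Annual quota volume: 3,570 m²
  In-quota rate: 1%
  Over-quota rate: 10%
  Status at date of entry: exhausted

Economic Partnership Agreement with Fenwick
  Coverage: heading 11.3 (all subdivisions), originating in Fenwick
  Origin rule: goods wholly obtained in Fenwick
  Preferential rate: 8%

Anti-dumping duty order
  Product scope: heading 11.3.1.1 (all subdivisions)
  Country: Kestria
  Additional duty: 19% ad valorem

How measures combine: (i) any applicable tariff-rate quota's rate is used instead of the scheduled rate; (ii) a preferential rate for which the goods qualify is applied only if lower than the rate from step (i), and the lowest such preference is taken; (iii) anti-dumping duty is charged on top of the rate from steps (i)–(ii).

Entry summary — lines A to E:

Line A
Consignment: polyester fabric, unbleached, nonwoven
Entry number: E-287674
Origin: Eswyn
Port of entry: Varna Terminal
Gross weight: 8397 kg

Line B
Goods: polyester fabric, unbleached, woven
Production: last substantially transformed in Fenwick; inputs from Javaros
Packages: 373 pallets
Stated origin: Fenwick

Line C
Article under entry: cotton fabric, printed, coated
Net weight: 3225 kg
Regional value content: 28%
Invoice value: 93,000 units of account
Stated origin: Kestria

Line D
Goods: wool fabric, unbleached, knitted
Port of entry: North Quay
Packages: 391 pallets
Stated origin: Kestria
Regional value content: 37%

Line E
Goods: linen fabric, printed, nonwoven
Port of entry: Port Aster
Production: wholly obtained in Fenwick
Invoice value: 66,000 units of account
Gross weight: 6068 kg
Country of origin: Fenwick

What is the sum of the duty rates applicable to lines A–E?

113%

Line A: polyester → 11.3; nonwoven → 11.3.2; unbleached → 11.3.2.4. Scheduled 11%. No special measure applies. → 11%.
Line B: polyester → 11.3; woven → 11.3.1; unbleached → 11.3.1.2. Scheduled 20%. Fenwick agreement on 11.3: not wholly obtained. → 20%.
Line C: cotton → 11.4; coated → 11.4.2; printed → 11.4.2.1. Scheduled 29%. Kestria agreement on 11.2.1.3: 11.4.2.1 not covered. → 29%.
Line D: wool → 11.2; knitted → 11.2.1; unbleached → 11.2.1.1. Scheduled 29%. Kestria agreement on 11.2.1.3: 11.2.1.1 not covered. → 29%.
Line E: linen → 11.1; nonwoven → 11.1.1; printed → 11.1.1.1. Scheduled 24%. Fenwick agreement on 11.3: 11.1.1.1 not covered. → 24%.
Sum: 11% + 20% + 29% + 29% + 24% = 113%.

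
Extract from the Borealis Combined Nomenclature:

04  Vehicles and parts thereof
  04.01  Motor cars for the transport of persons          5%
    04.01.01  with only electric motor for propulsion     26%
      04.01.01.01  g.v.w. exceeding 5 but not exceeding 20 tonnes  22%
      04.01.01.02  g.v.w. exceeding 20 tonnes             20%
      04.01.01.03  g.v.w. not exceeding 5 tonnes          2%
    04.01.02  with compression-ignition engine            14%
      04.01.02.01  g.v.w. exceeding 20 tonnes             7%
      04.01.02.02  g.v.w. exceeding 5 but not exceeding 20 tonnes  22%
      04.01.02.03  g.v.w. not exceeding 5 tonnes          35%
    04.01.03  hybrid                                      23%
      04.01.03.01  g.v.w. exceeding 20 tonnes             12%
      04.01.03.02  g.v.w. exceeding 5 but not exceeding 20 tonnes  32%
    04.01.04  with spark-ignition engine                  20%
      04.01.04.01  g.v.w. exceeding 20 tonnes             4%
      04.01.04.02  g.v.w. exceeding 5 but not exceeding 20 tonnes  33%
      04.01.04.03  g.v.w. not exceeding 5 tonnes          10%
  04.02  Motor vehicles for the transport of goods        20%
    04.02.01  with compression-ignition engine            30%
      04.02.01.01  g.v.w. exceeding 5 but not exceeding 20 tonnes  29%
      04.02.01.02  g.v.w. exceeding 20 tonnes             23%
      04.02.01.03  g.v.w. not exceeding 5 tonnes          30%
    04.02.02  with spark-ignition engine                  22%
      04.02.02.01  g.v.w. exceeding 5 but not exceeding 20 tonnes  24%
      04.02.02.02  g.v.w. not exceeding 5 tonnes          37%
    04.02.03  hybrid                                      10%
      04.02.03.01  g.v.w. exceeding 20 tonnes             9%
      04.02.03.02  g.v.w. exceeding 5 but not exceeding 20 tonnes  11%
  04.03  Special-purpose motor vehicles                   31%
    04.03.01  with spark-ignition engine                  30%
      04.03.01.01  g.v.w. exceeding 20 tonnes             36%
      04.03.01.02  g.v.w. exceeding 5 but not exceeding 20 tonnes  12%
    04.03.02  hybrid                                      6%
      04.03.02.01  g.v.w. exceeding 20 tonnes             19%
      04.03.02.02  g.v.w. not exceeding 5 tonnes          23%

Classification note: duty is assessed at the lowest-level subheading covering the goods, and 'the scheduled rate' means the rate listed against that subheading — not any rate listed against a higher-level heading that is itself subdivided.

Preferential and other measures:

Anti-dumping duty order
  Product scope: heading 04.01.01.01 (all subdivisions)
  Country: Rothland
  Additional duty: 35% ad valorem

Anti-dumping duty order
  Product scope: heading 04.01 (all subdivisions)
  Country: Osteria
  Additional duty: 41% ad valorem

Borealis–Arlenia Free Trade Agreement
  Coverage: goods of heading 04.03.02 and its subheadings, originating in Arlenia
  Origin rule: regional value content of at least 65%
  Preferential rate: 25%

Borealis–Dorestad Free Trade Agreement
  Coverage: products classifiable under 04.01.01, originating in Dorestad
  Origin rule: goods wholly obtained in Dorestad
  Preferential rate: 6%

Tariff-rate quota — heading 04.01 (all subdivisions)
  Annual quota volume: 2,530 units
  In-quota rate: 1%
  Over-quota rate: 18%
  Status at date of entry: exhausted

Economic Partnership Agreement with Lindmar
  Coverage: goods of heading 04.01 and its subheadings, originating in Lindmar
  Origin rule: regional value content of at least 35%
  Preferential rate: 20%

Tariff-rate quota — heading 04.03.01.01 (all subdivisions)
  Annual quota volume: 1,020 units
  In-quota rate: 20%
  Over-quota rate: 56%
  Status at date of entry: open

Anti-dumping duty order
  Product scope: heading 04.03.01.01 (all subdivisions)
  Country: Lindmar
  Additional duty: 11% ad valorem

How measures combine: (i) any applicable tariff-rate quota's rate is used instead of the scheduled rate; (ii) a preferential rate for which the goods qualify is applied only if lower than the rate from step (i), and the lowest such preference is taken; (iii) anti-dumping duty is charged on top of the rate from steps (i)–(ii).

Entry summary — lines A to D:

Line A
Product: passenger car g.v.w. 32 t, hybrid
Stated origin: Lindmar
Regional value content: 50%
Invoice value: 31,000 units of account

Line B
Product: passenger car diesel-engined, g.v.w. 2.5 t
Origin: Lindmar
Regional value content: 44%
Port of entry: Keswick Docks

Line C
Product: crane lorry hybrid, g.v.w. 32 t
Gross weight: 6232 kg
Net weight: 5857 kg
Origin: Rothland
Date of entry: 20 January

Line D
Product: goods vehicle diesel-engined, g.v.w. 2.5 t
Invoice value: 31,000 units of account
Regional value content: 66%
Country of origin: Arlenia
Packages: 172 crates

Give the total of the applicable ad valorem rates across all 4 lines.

85%

Line A: passenger car → 04.01; hybrid → 04.01.03; g.v.w. 32 t → 04.01.03.01. Scheduled 12%. quota on 04.01 exhausted → over-quota 18%; Lindmar agreement on 04.01: RVC ≥ 35% → 20% available; preference 20% not lower than 18% → no reduction. → 18%.
Line B: passenger car → 04.01; diesel-engined → 04.01.02; g.v.w. 2.5 t → 04.01.02.03. Scheduled 35%. quota on 04.01 exhausted → over-quota 18%; Lindmar agreement on 04.01: RVC ≥ 35% → 20% available; preference 20% not lower than 18% → no reduction. → 18%.
Line C: crane lorry → 04.03; hybrid → 04.03.02; g.v.w. 32 t → 04.03.02.01. Scheduled 19%. No special measure applies. → 19%.
Line D: goods vehicle → 04.02; diesel-engined → 04.02.01; g.v.w. 2.5 t → 04.02.01.03. Scheduled 30%. Arlenia agreement on 04.03.02: 04.02.01.03 not covered. → 30%.
Sum: 18% + 18% + 19% + 30% = 85%.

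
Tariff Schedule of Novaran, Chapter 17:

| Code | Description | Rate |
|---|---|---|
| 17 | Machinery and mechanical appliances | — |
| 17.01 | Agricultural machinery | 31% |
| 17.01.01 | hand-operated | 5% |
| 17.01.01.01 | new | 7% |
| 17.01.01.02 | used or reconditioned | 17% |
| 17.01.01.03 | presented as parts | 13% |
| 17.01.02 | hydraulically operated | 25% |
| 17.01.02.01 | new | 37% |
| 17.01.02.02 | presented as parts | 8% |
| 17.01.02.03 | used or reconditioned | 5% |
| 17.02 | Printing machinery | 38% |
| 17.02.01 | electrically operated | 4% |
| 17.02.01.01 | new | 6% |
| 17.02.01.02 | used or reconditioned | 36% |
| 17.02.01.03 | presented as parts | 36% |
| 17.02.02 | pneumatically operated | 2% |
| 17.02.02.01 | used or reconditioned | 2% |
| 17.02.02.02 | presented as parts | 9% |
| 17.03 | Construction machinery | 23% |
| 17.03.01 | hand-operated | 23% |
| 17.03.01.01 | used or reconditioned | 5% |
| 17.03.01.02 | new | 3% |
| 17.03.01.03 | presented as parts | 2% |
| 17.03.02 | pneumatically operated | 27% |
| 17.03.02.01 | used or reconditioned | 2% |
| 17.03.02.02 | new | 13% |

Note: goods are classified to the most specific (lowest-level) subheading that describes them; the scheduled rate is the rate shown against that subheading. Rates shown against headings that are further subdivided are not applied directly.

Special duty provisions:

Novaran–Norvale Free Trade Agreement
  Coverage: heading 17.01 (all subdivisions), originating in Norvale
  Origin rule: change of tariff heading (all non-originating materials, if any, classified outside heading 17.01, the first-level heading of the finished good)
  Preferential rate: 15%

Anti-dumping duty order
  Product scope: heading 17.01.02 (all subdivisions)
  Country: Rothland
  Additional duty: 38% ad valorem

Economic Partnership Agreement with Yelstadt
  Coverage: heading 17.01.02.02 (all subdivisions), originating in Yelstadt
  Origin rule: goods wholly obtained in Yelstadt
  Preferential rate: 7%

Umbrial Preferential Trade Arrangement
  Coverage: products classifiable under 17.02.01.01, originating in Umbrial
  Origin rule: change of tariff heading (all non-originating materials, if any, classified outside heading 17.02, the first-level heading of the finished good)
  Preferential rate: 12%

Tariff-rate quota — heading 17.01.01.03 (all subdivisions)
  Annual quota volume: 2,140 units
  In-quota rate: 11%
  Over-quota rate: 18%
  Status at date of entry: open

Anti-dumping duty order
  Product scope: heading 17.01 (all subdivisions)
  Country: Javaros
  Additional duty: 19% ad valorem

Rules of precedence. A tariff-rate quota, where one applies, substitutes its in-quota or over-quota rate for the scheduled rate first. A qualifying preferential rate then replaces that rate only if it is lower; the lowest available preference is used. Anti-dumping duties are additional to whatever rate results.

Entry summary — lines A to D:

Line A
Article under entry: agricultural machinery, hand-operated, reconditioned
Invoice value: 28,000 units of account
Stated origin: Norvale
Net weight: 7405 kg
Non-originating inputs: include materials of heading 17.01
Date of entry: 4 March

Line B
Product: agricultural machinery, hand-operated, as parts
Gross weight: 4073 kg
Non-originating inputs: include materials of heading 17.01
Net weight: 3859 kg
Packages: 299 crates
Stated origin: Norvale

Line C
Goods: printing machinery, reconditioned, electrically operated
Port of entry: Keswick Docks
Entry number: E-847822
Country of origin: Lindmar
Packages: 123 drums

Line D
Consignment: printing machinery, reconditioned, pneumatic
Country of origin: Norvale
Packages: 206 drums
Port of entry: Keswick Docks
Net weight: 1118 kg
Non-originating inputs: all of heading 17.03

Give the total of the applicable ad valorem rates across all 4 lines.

Line A: agricultural → 17.01; hand-operated → 17.01.01; reconditioned → 17.01.01.02. Scheduled 17%. Norvale agreement on 17.01: CTH not met. → 17%.
Line B: agricultural → 17.01; hand-operated → 17.01.01; as parts → 17.01.01.03. Scheduled 13%. quota on 17.01.01.03 open → in-quota 11%; Norvale agreement on 17.01: CTH not met. → 11%.
Line C: printing → 17.02; electrically operated → 17.02.01; reconditioned → 17.02.01.02. Scheduled 36%. No special measure applies. → 36%.
Line D: printing → 17.02; pneumatic → 17.02.02; reconditioned → 17.02.02.01. Scheduled 2%. Norvale agreement on 17.01: 17.02.02.01 not covered. → 2%.
Sum: 17% + 11% + 36% + 2% = 66%.

66%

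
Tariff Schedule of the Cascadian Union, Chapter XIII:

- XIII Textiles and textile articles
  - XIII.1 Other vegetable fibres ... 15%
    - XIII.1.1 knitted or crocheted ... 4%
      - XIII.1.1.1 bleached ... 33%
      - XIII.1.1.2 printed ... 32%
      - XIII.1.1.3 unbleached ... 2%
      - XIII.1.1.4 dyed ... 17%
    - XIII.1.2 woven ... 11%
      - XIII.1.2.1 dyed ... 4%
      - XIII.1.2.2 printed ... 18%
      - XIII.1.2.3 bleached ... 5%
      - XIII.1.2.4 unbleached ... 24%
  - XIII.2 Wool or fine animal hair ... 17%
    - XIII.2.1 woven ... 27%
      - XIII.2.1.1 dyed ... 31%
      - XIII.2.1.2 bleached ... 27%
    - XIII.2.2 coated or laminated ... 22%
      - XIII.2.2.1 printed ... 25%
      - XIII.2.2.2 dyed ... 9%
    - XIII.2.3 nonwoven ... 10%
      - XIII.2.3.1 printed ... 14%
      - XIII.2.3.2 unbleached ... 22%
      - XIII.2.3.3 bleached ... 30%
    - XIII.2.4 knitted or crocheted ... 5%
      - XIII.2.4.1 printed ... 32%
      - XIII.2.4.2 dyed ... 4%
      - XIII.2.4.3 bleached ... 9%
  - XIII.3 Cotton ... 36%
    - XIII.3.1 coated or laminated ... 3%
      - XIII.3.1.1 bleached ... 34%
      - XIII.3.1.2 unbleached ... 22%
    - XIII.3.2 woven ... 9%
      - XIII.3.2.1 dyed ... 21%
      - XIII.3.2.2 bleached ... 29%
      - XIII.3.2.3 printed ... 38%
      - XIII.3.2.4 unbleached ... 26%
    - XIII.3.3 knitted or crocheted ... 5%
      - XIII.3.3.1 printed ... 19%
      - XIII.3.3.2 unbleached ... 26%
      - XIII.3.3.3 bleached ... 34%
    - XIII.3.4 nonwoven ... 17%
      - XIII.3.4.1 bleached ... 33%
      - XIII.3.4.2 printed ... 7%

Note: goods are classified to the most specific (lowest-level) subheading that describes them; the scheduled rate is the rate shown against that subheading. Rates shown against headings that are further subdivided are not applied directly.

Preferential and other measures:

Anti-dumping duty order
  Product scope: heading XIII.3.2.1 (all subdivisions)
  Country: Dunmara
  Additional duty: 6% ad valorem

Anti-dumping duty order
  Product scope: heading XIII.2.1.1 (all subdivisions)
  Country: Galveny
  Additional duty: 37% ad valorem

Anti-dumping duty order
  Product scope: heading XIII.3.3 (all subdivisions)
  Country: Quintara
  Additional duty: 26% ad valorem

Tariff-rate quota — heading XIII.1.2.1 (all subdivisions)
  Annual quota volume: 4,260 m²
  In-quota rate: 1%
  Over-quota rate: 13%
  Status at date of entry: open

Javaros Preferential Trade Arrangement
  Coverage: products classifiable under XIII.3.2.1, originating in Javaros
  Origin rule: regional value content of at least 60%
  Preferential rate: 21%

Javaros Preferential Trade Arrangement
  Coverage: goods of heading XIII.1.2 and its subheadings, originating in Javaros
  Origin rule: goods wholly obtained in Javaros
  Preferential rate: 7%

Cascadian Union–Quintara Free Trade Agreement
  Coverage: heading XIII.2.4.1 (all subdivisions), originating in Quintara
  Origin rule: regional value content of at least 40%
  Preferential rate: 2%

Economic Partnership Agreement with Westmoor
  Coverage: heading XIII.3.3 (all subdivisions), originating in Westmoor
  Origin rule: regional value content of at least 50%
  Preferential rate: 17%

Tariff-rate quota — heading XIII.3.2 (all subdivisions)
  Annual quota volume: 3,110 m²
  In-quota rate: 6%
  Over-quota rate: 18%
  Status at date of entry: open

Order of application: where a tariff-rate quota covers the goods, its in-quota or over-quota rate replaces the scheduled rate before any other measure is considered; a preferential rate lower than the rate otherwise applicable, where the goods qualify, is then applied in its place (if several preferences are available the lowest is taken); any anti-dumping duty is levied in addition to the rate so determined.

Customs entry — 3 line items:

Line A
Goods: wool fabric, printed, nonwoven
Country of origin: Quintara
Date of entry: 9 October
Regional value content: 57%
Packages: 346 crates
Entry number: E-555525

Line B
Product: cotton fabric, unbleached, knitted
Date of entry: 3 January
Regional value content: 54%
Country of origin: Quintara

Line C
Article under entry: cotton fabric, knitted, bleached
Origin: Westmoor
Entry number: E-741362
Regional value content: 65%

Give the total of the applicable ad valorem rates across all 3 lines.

83%

Line A: wool → XIII.2; nonwoven → XIII.2.3; printed → XIII.2.3.1. Scheduled 14%. Quintara agreement on XIII.2.4.1: XIII.2.3.1 not covered. → 14%.
Line B: cotton → XIII.3; knitted → XIII.3.3; unbleached → XIII.3.3.2. Scheduled 26%. Quintara agreement on XIII.2.4.1: XIII.3.3.2 not covered; anti-dumping (Quintara, XIII.3.3): +26%; total 26% + 26% = 52%. → 52%.
Line C: cotton → XIII.3; knitted → XIII.3.3; bleached → XIII.3.3.3. Scheduled 34%. Westmoor agreement on XIII.3.3: RVC ≥ 50% → 17% available; preferential 17%. → 17%.
Sum: 14% + 52% + 17% = 83%.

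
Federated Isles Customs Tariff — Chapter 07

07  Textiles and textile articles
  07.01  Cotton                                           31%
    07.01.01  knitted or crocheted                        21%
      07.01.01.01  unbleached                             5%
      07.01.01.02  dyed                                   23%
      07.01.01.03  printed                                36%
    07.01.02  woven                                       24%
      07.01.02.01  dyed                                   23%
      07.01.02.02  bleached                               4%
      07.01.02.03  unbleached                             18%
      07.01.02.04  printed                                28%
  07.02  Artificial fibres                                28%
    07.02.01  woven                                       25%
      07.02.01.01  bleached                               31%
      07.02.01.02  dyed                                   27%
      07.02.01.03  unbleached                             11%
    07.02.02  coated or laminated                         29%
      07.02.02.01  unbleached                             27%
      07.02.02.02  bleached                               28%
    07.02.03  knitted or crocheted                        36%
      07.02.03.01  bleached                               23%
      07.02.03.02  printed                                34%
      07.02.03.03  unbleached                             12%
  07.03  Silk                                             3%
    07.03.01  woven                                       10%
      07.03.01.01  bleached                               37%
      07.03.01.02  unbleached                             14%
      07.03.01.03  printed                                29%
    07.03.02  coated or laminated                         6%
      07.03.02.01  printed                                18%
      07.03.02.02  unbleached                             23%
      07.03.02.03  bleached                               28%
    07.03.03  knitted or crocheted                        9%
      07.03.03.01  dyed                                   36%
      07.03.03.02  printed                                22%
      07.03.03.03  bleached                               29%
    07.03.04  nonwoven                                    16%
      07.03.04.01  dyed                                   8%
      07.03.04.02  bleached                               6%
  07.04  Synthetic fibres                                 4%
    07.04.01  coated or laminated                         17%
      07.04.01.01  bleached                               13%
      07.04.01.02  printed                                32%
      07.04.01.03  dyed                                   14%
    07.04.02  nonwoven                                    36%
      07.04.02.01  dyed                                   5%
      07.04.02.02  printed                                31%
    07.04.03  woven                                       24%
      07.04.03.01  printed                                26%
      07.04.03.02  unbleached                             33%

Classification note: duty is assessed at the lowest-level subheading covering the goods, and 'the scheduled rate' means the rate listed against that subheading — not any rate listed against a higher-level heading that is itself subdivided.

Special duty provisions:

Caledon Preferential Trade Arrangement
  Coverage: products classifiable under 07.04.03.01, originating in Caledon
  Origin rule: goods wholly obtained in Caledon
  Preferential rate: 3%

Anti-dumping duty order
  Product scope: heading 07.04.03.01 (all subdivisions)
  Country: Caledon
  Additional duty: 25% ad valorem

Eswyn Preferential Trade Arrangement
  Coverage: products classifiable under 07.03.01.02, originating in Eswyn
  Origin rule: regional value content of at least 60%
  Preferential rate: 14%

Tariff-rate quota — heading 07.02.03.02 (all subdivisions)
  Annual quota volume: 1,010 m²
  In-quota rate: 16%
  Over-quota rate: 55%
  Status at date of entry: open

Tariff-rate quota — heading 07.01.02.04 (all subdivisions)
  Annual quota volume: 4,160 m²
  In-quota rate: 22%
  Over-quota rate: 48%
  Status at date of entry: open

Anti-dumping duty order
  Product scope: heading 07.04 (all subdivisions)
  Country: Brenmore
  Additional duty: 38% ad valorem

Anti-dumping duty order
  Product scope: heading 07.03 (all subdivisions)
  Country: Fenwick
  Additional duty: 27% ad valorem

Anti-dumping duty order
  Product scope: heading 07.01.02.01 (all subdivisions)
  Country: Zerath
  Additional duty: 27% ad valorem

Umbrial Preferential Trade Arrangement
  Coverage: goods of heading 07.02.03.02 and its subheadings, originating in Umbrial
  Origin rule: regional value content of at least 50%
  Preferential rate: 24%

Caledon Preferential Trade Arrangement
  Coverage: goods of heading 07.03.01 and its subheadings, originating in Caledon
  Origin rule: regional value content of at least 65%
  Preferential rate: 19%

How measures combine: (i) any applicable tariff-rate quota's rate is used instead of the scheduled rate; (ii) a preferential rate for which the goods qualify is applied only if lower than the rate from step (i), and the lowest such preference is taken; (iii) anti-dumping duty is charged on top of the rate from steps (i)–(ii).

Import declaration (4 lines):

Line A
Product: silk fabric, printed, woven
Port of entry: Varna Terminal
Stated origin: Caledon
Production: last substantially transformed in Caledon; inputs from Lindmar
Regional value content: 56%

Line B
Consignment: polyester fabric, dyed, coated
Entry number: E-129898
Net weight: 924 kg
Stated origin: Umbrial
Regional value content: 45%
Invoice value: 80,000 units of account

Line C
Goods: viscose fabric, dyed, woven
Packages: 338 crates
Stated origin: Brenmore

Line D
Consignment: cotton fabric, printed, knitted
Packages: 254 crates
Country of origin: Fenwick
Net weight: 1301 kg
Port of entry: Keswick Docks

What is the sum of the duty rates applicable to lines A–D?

Line A: silk → 07.03; woven → 07.03.01; printed → 07.03.01.03. Scheduled 29%. Caledon agreement on 07.04.03.01: 07.03.01.03 not covered; Caledon agreement on 07.03.01: RVC < 65%. → 29%.
Line B: polyester → 07.04; coated → 07.04.01; dyed → 07.04.01.03. Scheduled 14%. Umbrial agreement on 07.02.03.02: 07.04.01.03 not covered. → 14%.
Line C: viscose → 07.02; woven → 07.02.01; dyed → 07.02.01.02. Scheduled 27%. No special measure applies. → 27%.
Line D: cotton → 07.01; knitted → 07.01.01; printed → 07.01.01.03. Scheduled 36%. No special measure applies. → 36%.
Sum: 29% + 14% + 27% + 36% = 106%.

106%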